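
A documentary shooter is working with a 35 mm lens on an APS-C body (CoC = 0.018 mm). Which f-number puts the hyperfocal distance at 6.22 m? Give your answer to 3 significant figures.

f/11

Rearrange H = f²/(N·c) + f for N: N = f² / ((H − f)·c).
N = 35² / ((6220 − 35) × 0.018) = 1225 / 111.3 ≈ 11.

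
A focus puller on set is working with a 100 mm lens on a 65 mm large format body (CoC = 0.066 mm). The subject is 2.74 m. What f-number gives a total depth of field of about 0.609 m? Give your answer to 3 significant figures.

f/6.30

Write h = H − f = f²/(N·c). The thin-lens limits are Dn = s·h/(h + (s−f)) and Df = s·h/(h − (s−f)), so DoF = Df − Dn = 2·s·(s−f)·h / (h² − (s−f)²).
That is a quadratic in h: DoF·h² − 2·s·(s−f)·h − DoF·(s−f)² = 0 ⇒ h = (s−f)·(s + √(s² + DoF²)) / DoF = 2640 × (2740 + √(2740² + 609²)) / 609 = 2640 × (2740 + 2806.86) / 609 ≈ 24046 mm.
Then N = f²/(c·h) = 100² / (0.066 × 24046) = 10000 / 1587.0 ≈ 6.30.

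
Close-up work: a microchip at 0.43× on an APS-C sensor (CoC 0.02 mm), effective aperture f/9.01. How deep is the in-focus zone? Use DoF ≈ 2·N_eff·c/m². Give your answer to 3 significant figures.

1.95 mm

At magnification m, DoF ≈ 2·N_eff·c/m² = 2 × 9.01 × 0.02 / 0.43² = 0.3604 / 0.1849 ≈ 1.95 mm.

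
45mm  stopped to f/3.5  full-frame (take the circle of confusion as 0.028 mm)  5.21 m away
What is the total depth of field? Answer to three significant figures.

2.78 m

Hyperfocal distance H = f²/(N·c) + f = 45²/(3.5 × 0.028) + 45 = 2025/0.098 + 45 ≈ 20708.3 mm ≈ 20.71 m.
Near limit Dn = s·(H − f)/(H + s − 2f) = 5210 × (20708.3 − 45) / (20708.3 + 5210 − 2 × 45) = 5210 × 20663.3 / 25828.3 ≈ 4168.1 mm.
Far limit Df = s·(H − f)/(H − s) = 5210 × (20708.3 − 45) / (20708.3 − 5210) = 5210 × 20663.3 / 15498.3 ≈ 6946.3 mm.
Depth of field = Df − Dn = 6946.3 − 4168.1 ≈ 2778.2 mm ≈ 2.78 m.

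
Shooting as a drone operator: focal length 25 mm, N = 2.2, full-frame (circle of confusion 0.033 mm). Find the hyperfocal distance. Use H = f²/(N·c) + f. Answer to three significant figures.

Hyperfocal distance H = f²/(N·c) + f = 25²/(2.2 × 0.033) + 25 = 625/0.0726 + 25 ≈ 8633.8 mm ≈ 8.63 m.

8.63 m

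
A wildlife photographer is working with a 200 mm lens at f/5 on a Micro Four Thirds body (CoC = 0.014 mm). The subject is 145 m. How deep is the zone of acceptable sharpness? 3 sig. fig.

78.5 m

Hyperfocal distance H = f²/(N·c) + f = 200²/(5 × 0.014) + 200 = 40000/0.07 + 200 ≈ 571628.6 mm ≈ 571.6 m.
Near limit Dn = s·(H − f)/(H + s − 2f) = 145000 × (571628.6 − 200) / (571628.6 + 145000 − 2 × 200) = 145000 × 571428.6 / 716228.6 ≈ 115685 mm.
Far limit Df = s·(H − f)/(H − s) = 145000 × (571628.6 − 200) / (571628.6 − 145000) = 145000 × 571428.6 / 426628.6 ≈ 194214 mm.
Depth of field = Df − Dn = 194214 − 115685 ≈ 78529 mm ≈ 78.5 m.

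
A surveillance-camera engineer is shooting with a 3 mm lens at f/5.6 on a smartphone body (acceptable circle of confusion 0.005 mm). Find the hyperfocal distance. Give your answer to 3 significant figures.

324 mm

Hyperfocal distance H = f²/(N·c) + f = 3²/(5.6 × 0.005) + 3 = 9/0.028 + 3 ≈ 324.4 mm ≈ 0.324 m.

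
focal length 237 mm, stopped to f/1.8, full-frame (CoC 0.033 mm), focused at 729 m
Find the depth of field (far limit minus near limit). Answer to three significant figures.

2770 m

Hyperfocal distance H = f²/(N·c) + f = 237²/(1.8 × 0.033) + 237 = 56169/0.0594 + 237 ≈ 945843.1 mm ≈ 945.8 m.
Near limit Dn = s·(H − f)/(H + s − 2f) = 729000 × (945843.1 − 237) / (945843.1 + 729000 − 2 × 237) = 729000 × 945606.1 / 1674369.1 ≈ 411705 mm.
Far limit Df = s·(H − f)/(H − s) = 729000 × (945843.1 − 237) / (945843.1 − 729000) = 729000 × 945606.1 / 216843.1 ≈ 3179013 mm.
Depth of field = Df − Dn = 3179013 − 411705 ≈ 2767308 mm ≈ 2770 m.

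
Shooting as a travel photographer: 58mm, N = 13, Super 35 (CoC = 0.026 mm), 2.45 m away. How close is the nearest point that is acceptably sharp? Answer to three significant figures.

Hyperfocal distance H = f²/(N·c) + f = 58²/(13 × 0.026) + 58 = 3364/0.338 + 58 ≈ 10010.7 mm ≈ 10.01 m.
Near limit Dn = s·(H − f)/(H + s − 2f) = 2450 × (10010.7 − 58) / (10010.7 + 2450 − 2 × 58) = 2450 × 9952.7 / 12344.7 ≈ 1975.3 mm ≈ 1.98 m.

1.98 m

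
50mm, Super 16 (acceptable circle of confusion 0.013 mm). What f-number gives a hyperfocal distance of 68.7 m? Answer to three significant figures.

f/2.80

Rearrange H = f²/(N·c) + f for N: N = f² / ((H − f)·c).
N = 50² / ((68700 − 50) × 0.013) = 2500 / 892.4 ≈ 2.80.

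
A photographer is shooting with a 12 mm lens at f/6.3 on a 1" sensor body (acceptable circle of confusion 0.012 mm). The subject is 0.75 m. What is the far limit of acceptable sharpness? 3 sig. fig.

Hyperfocal distance H = f²/(N·c) + f = 12²/(6.3 × 0.012) + 12 = 144/0.0756 + 12 ≈ 1916.8 mm ≈ 1.917 m.
Far limit Df = s·(H − f)/(H − s) = 750 × (1916.8 − 12) / (1916.8 − 750) = 750 × 1904.8 / 1166.8 ≈ 1224.4 mm ≈ 1.22 m.

1.22 m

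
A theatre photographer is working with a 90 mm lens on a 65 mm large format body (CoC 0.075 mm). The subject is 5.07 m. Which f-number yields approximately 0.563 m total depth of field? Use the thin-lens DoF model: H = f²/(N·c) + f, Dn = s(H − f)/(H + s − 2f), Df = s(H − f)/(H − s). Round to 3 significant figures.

Write h = H − f = f²/(N·c). The thin-lens limits are Dn = s·h/(h + (s−f)) and Df = s·h/(h − (s−f)), so DoF = Df − Dn = 2·s·(s−f)·h / (h² − (s−f)²).
That is a quadratic in h: DoF·h² − 2·s·(s−f)·h − DoF·(s−f)² = 0 ⇒ h = (s−f)·(s + √(s² + DoF²)) / DoF = 4980 × (5070 + √(5070² + 563²)) / 563 = 4980 × (5070 + 5101.16) / 563 ≈ 89969 mm.
Then N = f²/(c·h) = 90² / (0.075 × 89969) = 8100 / 6747.7 ≈ 1.20.

f/1.20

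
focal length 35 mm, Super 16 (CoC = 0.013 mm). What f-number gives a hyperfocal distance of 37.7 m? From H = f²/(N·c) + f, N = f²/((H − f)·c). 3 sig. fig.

Rearrange H = f²/(N·c) + f for N: N = f² / ((H − f)·c).
N = 35² / ((37700 − 35) × 0.013) = 1225 / 489.6 ≈ 2.50.

f/2.50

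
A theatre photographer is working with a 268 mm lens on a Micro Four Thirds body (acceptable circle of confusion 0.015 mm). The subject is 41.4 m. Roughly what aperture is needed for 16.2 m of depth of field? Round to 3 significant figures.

Write h = H − f = f²/(N·c). The thin-lens limits are Dn = s·h/(h + (s−f)) and Df = s·h/(h − (s−f)), so DoF = Df − Dn = 2·s·(s−f)·h / (h² − (s−f)²).
That is a quadratic in h: DoF·h² − 2·s·(s−f)·h − DoF·(s−f)² = 0 ⇒ h = (s−f)·(s + √(s² + DoF²)) / DoF = 41132 × (41400 + √(41400² + 16200²)) / 16200 = 41132 × (41400 + 44456.7) / 16200 ≈ 217991 mm.
Then N = f²/(c·h) = 268² / (0.015 × 217991) = 71824 / 3269.9 ≈ 22.

f/22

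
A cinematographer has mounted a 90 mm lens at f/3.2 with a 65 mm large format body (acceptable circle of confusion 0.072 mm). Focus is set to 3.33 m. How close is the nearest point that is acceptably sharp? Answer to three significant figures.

Hyperfocal distance H = f²/(N·c) + f = 90²/(3.2 × 0.072) + 90 = 8100/0.2304 + 90 ≈ 35246.2 mm ≈ 35.25 m.
Near limit Dn = s·(H − f)/(H + s − 2f) = 3330 × (35246.2 − 90) / (35246.2 + 3330 − 2 × 90) = 3330 × 35156.2 / 38396.2 ≈ 3049.0 mm ≈ 3.05 m.

3.05 m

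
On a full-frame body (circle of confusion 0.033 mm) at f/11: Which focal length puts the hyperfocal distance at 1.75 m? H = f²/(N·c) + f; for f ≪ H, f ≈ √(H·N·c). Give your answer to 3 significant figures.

25.0 mm

From H = f²/(N·c) + f, with f ≪ H: f ≈ √(H·N·c) = √(1750 × 11 × 0.033) = √635.25 ≈ 25.20 mm.
Exact: f² + N·c·f − N·c·H = 0 ⇒ f = (−N·c + √((N·c)² + 4·N·c·H))/2 = (−0.363 + √2541.1)/2 ≈ 25.023 mm ≈ 25.0 mm.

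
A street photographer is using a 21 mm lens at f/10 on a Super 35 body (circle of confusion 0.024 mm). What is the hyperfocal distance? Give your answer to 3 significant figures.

1.86 m

Hyperfocal distance H = f²/(N·c) + f = 21²/(10 × 0.024) + 21 = 441/0.24 + 21 ≈ 1858.5 mm ≈ 1.86 m.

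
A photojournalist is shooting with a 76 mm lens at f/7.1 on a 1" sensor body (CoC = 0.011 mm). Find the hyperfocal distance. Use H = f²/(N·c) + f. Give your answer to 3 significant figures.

74.0 m

Hyperfocal distance H = f²/(N·c) + f = 76²/(7.1 × 0.011) + 76 = 5776/0.0781 + 76 ≈ 74032.5 mm ≈ 74.0 m.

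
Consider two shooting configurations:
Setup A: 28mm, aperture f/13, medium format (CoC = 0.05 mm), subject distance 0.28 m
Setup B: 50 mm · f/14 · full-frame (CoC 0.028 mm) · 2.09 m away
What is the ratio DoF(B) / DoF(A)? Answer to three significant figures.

Setup A: H = 28²/(13×0.05) + 28 ≈ 1234.2 mm; DoF = Df − Dn = 353.95 − 231.61 ≈ 122.34 mm.
Setup B: H = 50²/(14×0.028) + 50 ≈ 6427.6 mm; DoF = Df − Dn = 3073.0 − 1583.5 ≈ 1489.5 mm.
Ratio = 1489.5 / 122.34 ≈ 12.2.

12.2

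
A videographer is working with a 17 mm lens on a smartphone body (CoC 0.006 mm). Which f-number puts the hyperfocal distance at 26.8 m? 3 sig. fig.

Rearrange H = f²/(N·c) + f for N: N = f² / ((H − f)·c).
N = 17² / ((26800 − 17) × 0.006) = 289 / 160.7 ≈ 1.80.

f/1.80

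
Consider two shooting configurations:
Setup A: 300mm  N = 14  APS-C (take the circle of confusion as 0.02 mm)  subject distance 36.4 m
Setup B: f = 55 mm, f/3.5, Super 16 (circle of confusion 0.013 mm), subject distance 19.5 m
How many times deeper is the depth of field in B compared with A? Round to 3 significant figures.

1.51

Setup A: H = 300²/(14×0.02) + 300 ≈ 321728.6 mm; DoF = Df − Dn = 41005.4 − 32724.7 ≈ 8280.7 mm.
Setup B: H = 55²/(3.5×0.013) + 55 ≈ 66538.5 mm; DoF = Df − Dn = 27561 − 15087 ≈ 12474 mm.
Ratio = 12474 / 8280.7 ≈ 1.51.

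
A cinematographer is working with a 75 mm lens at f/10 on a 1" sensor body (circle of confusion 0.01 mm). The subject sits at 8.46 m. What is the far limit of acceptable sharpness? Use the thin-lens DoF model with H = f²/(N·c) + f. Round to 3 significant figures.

Hyperfocal distance H = f²/(N·c) + f = 75²/(10 × 0.01) + 75 = 5625/0.1 + 75 ≈ 56325.0 mm ≈ 56.33 m.
Far limit Df = s·(H − f)/(H − s) = 8460 × (56325.0 − 75) / (56325.0 − 8460) = 8460 × 56250.0 / 47865.0 ≈ 9942.0 mm ≈ 9.94 m.

9.94 m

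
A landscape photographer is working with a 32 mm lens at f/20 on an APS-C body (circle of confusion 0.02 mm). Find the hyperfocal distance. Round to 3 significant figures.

Hyperfocal distance H = f²/(N·c) + f = 32²/(20 × 0.02) + 32 = 1024/0.4 + 32 ≈ 2592.0 mm ≈ 2.59 m.

2.59 m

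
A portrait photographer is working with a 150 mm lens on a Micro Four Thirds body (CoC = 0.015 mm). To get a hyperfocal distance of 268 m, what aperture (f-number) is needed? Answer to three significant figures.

Rearrange H = f²/(N·c) + f for N: N = f² / ((H − f)·c).
N = 150² / ((268000 − 150) × 0.015) = 22500 / 4018 ≈ 5.60.

f/5.60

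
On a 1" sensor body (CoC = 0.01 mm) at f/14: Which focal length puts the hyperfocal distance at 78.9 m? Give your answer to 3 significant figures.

From H = f²/(N·c) + f, with f ≪ H: f ≈ √(H·N·c) = √(78900 × 14 × 0.01) = √11046 ≈ 105.1 mm.
The +f correction barely moves this — solving exactly, f² + N·c·f − N·c·H = 0 ⇒ f = (−N·c + √((N·c)² + 4·N·c·H))/2 = (−0.14 + √44184)/2 ≈ 105.03 mm, so f ≈ 105 mm.

105 mm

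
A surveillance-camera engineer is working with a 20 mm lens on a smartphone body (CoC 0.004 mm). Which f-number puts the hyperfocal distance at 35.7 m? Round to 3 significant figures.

f/2.80

Rearrange H = f²/(N·c) + f for N: N = f² / ((H − f)·c).
N = 20² / ((35700 − 20) × 0.004) = 400 / 142.7 ≈ 2.80.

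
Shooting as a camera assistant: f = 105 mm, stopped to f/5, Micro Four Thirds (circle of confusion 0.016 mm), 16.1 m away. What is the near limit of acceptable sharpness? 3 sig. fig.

14.4 m

Hyperfocal distance H = f²/(N·c) + f = 105²/(5 × 0.016) + 105 = 11025/0.08 + 105 ≈ 137917.5 mm ≈ 137.9 m.
Near limit Dn = s·(H − f)/(H + s − 2f) = 16100 × (137917.5 − 105) / (137917.5 + 16100 − 2 × 105) = 16100 × 137812.5 / 153807.5 ≈ 14426 mm ≈ 14.4 m.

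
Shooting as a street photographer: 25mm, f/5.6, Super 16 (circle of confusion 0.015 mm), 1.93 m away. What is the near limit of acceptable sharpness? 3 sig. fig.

Hyperfocal distance H = f²/(N·c) + f = 25²/(5.6 × 0.015) + 25 = 625/0.084 + 25 ≈ 7465.5 mm ≈ 7.465 m.
Near limit Dn = s·(H − f)/(H + s − 2f) = 1930 × (7465.5 − 25) / (7465.5 + 1930 − 2 × 25) = 1930 × 7440.5 / 9345.5 ≈ 1536.6 mm ≈ 1.54 m.

1.54 m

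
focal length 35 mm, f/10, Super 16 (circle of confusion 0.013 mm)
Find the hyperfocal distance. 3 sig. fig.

Hyperfocal distance H = f²/(N·c) + f = 35²/(10 × 0.013) + 35 = 1225/0.13 + 35 ≈ 9458.1 mm ≈ 9.46 m.

9.46 m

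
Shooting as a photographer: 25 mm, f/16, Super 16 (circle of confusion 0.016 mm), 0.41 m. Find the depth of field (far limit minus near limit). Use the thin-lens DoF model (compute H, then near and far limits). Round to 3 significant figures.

133 mm

Hyperfocal distance H = f²/(N·c) + f = 25²/(16 × 0.016) + 25 = 625/0.256 + 25 ≈ 2466.4 mm ≈ 2.466 m.
Near limit Dn = s·(H − f)/(H + s − 2f) = 410 × (2466.4 − 25) / (2466.4 + 410 − 2 × 25) = 410 × 2441.4 / 2826.4 ≈ 354.15 mm.
Far limit Df = s·(H − f)/(H − s) = 410 × (2466.4 − 25) / (2466.4 − 410) = 410 × 2441.4 / 2056.4 ≈ 486.76 mm.
Depth of field = Df − Dn = 486.76 − 354.15 ≈ 132.61 mm.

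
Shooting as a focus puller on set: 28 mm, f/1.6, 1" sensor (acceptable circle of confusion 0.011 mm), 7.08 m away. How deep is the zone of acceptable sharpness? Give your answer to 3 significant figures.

2.30 m

Hyperfocal distance H = f²/(N·c) + f = 28²/(1.6 × 0.011) + 28 = 784/0.0176 + 28 ≈ 44573.5 mm ≈ 44.57 m.
Near limit Dn = s·(H − f)/(H + s − 2f) = 7080 × (44573.5 − 28) / (44573.5 + 7080 − 2 × 28) = 7080 × 44545.5 / 51597.5 ≈ 6112.4 mm.
Far limit Df = s·(H − f)/(H − s) = 7080 × (44573.5 − 28) / (44573.5 − 7080) = 7080 × 44545.5 / 37493.5 ≈ 8411.7 mm.
Depth of field = Df − Dn = 8411.7 − 6112.4 ≈ 2299.3 mm ≈ 2.30 m.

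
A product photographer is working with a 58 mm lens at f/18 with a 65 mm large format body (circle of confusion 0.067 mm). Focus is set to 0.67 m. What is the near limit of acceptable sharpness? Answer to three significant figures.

Hyperfocal distance H = f²/(N·c) + f = 58²/(18 × 0.067) + 58 = 3364/1.206 + 58 ≈ 2847.4 mm ≈ 2.847 m.
Near limit Dn = s·(H − f)/(H + s − 2f) = 670 × (2847.4 − 58) / (2847.4 + 670 − 2 × 58) = 670 × 2789.4 / 3401.4 ≈ 549.45 mm ≈ 0.549 m.

0.549 m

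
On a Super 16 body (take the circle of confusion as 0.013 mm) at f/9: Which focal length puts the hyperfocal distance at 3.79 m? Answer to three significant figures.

21.0 mm

From H = f²/(N·c) + f, with f ≪ H: f ≈ √(H·N·c) = √(3790 × 9 × 0.013) = √443.43 ≈ 21.06 mm.
Exact: f² + N·c·f − N·c·H = 0 ⇒ f = (−N·c + √((N·c)² + 4·N·c·H))/2 = (−0.117 + √1773.7)/2 ≈ 20.999 mm ≈ 21.0 mm.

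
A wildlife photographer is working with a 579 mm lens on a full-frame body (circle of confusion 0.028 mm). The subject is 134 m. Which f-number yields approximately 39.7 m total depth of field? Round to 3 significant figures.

f/13

Write h = H − f = f²/(N·c). The thin-lens limits are Dn = s·h/(h + (s−f)) and Df = s·h/(h − (s−f)), so DoF = Df − Dn = 2·s·(s−f)·h / (h² − (s−f)²).
That is a quadratic in h: DoF·h² − 2·s·(s−f)·h − DoF·(s−f)² = 0 ⇒ h = (s−f)·(s + √(s² + DoF²)) / DoF = 133421 × (134000 + √(134000² + 39700²)) / 39700 = 133421 × (134000 + 139757) / 39700 ≈ 920024 mm.
Then N = f²/(c·h) = 579² / (0.028 × 920024) = 335241 / 25761 ≈ 13.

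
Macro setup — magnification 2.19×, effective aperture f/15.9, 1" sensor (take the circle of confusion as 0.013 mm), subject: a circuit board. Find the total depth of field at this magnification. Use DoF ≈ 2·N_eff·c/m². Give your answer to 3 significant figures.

0.0862 mm

At magnification m, DoF ≈ 2·N_eff·c/m² = 2 × 15.9 × 0.013 / 2.19² = 0.4134 / 4.796 ≈ 0.0862 mm.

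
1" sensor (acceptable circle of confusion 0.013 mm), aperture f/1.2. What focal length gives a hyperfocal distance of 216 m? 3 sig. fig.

From H = f²/(N·c) + f, with f ≪ H: f ≈ √(H·N·c) = √(216000 × 1.2 × 0.013) = √3369.6 ≈ 58.05 mm.
Exact: f² + N·c·f − N·c·H = 0 ⇒ f = (−N·c + √((N·c)² + 4·N·c·H))/2 = (−0.0156 + √13478)/2 ≈ 58.040 mm ≈ 58.0 mm.

58.0 mm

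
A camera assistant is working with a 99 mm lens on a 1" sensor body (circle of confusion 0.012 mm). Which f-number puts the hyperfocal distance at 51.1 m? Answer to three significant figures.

Rearrange H = f²/(N·c) + f for N: N = f² / ((H − f)·c).
N = 99² / ((51100 − 99) × 0.012) = 9801 / 612.0 ≈ 16.

f/16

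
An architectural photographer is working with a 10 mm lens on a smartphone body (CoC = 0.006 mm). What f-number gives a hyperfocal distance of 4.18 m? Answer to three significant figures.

Rearrange H = f²/(N·c) + f for N: N = f² / ((H − f)·c).
N = 10² / ((4180 − 10) × 0.006) = 100 / 25.02 ≈ 4.

f/4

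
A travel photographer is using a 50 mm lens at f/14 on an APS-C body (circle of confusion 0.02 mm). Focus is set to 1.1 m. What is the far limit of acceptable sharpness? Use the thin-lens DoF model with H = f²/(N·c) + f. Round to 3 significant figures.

1.25 m

Hyperfocal distance H = f²/(N·c) + f = 50²/(14 × 0.02) + 50 = 2500/0.28 + 50 ≈ 8978.6 mm ≈ 8.979 m.
Far limit Df = s·(H − f)/(H − s) = 1100 × (8978.6 − 50) / (8978.6 − 1100) = 1100 × 8928.6 / 7878.6 ≈ 1246.6 mm ≈ 1.25 m.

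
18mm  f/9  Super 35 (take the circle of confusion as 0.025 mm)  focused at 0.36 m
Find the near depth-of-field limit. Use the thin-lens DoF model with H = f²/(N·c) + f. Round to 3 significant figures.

Hyperfocal distance H = f²/(N·c) + f = 18²/(9 × 0.025) + 18 = 324/0.225 + 18 ≈ 1458.0 mm ≈ 1.458 m.
Near limit Dn = s·(H − f)/(H + s − 2f) = 360 × (1458.0 − 18) / (1458.0 + 360 − 2 × 18) = 360 × 1440.0 / 1782.0 ≈ 290.91 mm.

291 mm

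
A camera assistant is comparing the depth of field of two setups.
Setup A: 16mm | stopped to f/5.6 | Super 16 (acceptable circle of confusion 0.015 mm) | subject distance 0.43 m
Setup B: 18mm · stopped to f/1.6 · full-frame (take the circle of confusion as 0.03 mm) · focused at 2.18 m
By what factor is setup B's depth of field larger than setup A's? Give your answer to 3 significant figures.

Setup A: H = 16²/(5.6×0.015) + 16 ≈ 3063.6 mm; DoF = Df − Dn = 497.60 − 378.57 ≈ 119.03 mm.
Setup B: H = 18²/(1.6×0.03) + 18 ≈ 6768.0 mm; DoF = Df − Dn = 3207.3 − 1651.1 ≈ 1556.2 mm.
Ratio = 1556.2 / 119.03 ≈ 13.1.

13.1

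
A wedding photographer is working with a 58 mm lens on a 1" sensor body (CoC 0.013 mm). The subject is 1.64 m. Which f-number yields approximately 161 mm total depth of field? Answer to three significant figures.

f/8.01

Write h = H − f = f²/(N·c). The thin-lens limits are Dn = s·h/(h + (s−f)) and Df = s·h/(h − (s−f)), so DoF = Df − Dn = 2·s·(s−f)·h / (h² − (s−f)²).
That is a quadratic in h: DoF·h² − 2·s·(s−f)·h − DoF·(s−f)² = 0 ⇒ h = (s−f)·(s + √(s² + DoF²)) / DoF = 1582 × (1640 + √(1640² + 161²)) / 161 = 1582 × (1640 + 1647.88) / 161 ≈ 32307 mm.
Then N = f²/(c·h) = 58² / (0.013 × 32307) = 3364 / 419.99 ≈ 8.01.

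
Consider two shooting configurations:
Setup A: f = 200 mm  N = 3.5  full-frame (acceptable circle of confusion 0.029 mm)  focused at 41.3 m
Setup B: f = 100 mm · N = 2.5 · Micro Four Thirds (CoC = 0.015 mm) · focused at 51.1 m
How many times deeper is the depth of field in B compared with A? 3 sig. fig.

2.33

Setup A: H = 200²/(3.5×0.029) + 200 ≈ 394288.7 mm; DoF = Df − Dn = 46108.7 − 37399.6 ≈ 8709.1 mm.
Setup B: H = 100²/(2.5×0.015) + 100 ≈ 266766.7 mm; DoF = Df − Dn = 63184 − 42896 ≈ 20288 mm.
Ratio = 20288 / 8709.1 ≈ 2.33.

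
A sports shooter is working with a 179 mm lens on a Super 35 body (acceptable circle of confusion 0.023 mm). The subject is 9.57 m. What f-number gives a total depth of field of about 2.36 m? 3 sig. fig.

f/18

Write h = H − f = f²/(N·c). The thin-lens limits are Dn = s·h/(h + (s−f)) and Df = s·h/(h − (s−f)), so DoF = Df − Dn = 2·s·(s−f)·h / (h² − (s−f)²).
That is a quadratic in h: DoF·h² − 2·s·(s−f)·h − DoF·(s−f)² = 0 ⇒ h = (s−f)·(s + √(s² + DoF²)) / DoF = 9391 × (9570 + √(9570² + 2360²)) / 2360 = 9391 × (9570 + 9856.70) / 2360 ≈ 77303 mm.
Then N = f²/(c·h) = 179² / (0.023 × 77303) = 32041 / 1778.0 ≈ 18.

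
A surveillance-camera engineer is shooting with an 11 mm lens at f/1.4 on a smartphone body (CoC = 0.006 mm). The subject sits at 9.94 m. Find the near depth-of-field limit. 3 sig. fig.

5.88 m

Hyperfocal distance H = f²/(N·c) + f = 11²/(1.4 × 0.006) + 11 = 121/0.0084 + 11 ≈ 14415.8 mm ≈ 14.42 m.
Near limit Dn = s·(H − f)/(H + s − 2f) = 9940 × (14415.8 − 11) / (14415.8 + 9940 − 2 × 11) = 9940 × 14404.8 / 24333.8 ≈ 5884.1 mm ≈ 5.88 m.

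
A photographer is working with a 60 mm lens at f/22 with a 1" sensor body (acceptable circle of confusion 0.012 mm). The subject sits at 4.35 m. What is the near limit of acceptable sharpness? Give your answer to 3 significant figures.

3.31 m

Hyperfocal distance H = f²/(N·c) + f = 60²/(22 × 0.012) + 60 = 3600/0.264 + 60 ≈ 13696.4 mm ≈ 13.70 m.
Near limit Dn = s·(H − f)/(H + s − 2f) = 4350 × (13696.4 − 60) / (13696.4 + 4350 − 2 × 60) = 4350 × 13636.4 / 17926.4 ≈ 3309.0 mm ≈ 3.31 m.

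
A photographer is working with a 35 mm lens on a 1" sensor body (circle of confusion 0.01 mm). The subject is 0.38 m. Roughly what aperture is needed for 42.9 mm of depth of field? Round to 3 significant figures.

f/20

Write h = H − f = f²/(N·c). The thin-lens limits are Dn = s·h/(h + (s−f)) and Df = s·h/(h − (s−f)), so DoF = Df − Dn = 2·s·(s−f)·h / (h² − (s−f)²).
That is a quadratic in h: DoF·h² − 2·s·(s−f)·h − DoF·(s−f)² = 0 ⇒ h = (s−f)·(s + √(s² + DoF²)) / DoF = 345 × (380 + √(380² + 42.9²)) / 42.9 = 345 × (380 + 382.414) / 42.9 ≈ 6131.3 mm.
Then N = f²/(c·h) = 35² / (0.01 × 6131.3) = 1225 / 61.313 ≈ 20.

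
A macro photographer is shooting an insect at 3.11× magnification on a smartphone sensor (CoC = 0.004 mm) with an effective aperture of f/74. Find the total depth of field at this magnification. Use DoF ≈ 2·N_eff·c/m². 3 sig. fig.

At magnification m, DoF ≈ 2·N_eff·c/m² = 2 × 74 × 0.004 / 3.11² = 0.592 / 9.672 ≈ 0.0612 mm.

0.0612 mm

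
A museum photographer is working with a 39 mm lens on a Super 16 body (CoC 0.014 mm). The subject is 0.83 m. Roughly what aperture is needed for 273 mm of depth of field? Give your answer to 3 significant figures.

Write h = H − f = f²/(N·c). The thin-lens limits are Dn = s·h/(h + (s−f)) and Df = s·h/(h − (s−f)), so DoF = Df − Dn = 2·s·(s−f)·h / (h² − (s−f)²).
That is a quadratic in h: DoF·h² − 2·s·(s−f)·h − DoF·(s−f)² = 0 ⇒ h = (s−f)·(s + √(s² + DoF²)) / DoF = 791 × (830 + √(830² + 273²)) / 273 = 791 × (830 + 873.744) / 273 ≈ 4936.5 mm.
Then N = f²/(c·h) = 39² / (0.014 × 4936.5) = 1521 / 69.111 ≈ 22.

f/22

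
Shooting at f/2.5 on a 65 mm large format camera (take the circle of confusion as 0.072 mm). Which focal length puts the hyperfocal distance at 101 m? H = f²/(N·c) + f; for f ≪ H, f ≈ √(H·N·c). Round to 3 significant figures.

From H = f²/(N·c) + f, with f ≪ H: f ≈ √(H·N·c) = √(101000 × 2.5 × 0.072) = √18180 ≈ 134.8 mm.
The +f correction barely moves this — solving exactly, f² + N·c·f − N·c·H = 0 ⇒ f = (−N·c + √((N·c)² + 4·N·c·H))/2 = (−0.18 + √72720)/2 ≈ 134.74 mm, so f ≈ 135 mm.

135 mm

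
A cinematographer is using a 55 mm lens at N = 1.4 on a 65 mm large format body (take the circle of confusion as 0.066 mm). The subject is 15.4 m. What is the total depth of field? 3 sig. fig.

Hyperfocal distance H = f²/(N·c) + f = 55²/(1.4 × 0.066) + 55 = 3025/0.0924 + 55 ≈ 32793.1 mm ≈ 32.79 m.
Near limit Dn = s·(H − f)/(H + s − 2f) = 15400 × (32793.1 − 55) / (32793.1 + 15400 − 2 × 55) = 15400 × 32738.1 / 48083.1 ≈ 10485 mm.
Far limit Df = s·(H − f)/(H − s) = 15400 × (32793.1 − 55) / (32793.1 − 15400) = 15400 × 32738.1 / 17393.1 ≈ 28987 mm.
Depth of field = Df − Dn = 28987 − 10485 ≈ 18502 mm ≈ 18.5 m.

18.5 m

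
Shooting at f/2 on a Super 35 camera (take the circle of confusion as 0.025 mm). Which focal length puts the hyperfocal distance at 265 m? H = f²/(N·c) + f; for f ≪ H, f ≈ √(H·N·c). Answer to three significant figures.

115 mm

From H = f²/(N·c) + f, with f ≪ H: f ≈ √(H·N·c) = √(265000 × 2 × 0.025) = √13250 ≈ 115.1 mm.
The +f correction barely moves this — solving exactly, f² + N·c·f − N·c·H = 0 ⇒ f = (−N·c + √((N·c)² + 4·N·c·H))/2 = (−0.05 + √53000)/2 ≈ 115.08 mm, so f ≈ 115 mm.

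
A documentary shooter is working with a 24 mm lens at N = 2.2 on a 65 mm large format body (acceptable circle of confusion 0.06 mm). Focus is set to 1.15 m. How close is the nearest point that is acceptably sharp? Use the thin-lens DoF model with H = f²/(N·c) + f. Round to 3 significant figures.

Hyperfocal distance H = f²/(N·c) + f = 24²/(2.2 × 0.06) + 24 = 576/0.132 + 24 ≈ 4387.6 mm ≈ 4.388 m.
Near limit Dn = s·(H − f)/(H + s − 2f) = 1150 × (4387.6 − 24) / (4387.6 + 1150 − 2 × 24) = 1150 × 4363.6 / 5489.6 ≈ 914.12 mm ≈ 0.914 m.

0.914 m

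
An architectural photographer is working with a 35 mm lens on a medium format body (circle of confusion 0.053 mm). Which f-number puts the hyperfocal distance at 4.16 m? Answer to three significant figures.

f/5.60

Rearrange H = f²/(N·c) + f for N: N = f² / ((H − f)·c).
N = 35² / ((4160 − 35) × 0.053) = 1225 / 218.6 ≈ 5.60.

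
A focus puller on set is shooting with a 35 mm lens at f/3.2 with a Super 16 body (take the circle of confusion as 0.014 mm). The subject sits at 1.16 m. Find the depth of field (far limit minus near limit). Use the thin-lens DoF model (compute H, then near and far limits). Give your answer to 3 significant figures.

Hyperfocal distance H = f²/(N·c) + f = 35²/(3.2 × 0.014) + 35 = 1225/0.0448 + 35 ≈ 27378.7 mm ≈ 27.38 m.
Near limit Dn = s·(H − f)/(H + s − 2f) = 1160 × (27378.7 − 35) / (27378.7 + 1160 − 2 × 35) = 1160 × 27343.7 / 28468.7 ≈ 1114.160 mm.
Far limit Df = s·(H − f)/(H − s) = 1160 × (27378.7 − 35) / (27378.7 − 1160) = 1160 × 27343.7 / 26218.7 ≈ 1209.774 mm.
Depth of field = Df − Dn = 1209.774 − 1114.160 ≈ 95.614 mm.

95.6 mm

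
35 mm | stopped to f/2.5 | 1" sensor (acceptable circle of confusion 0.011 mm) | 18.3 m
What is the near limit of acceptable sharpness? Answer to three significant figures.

13.0 m

Hyperfocal distance H = f²/(N·c) + f = 35²/(2.5 × 0.011) + 35 = 1225/0.0275 + 35 ≈ 44580.5 mm ≈ 44.58 m.
Near limit Dn = s·(H − f)/(H + s − 2f) = 18300 × (44580.5 − 35) / (44580.5 + 18300 − 2 × 35) = 18300 × 44545.5 / 62810.5 ≈ 12978 mm ≈ 13.0 m.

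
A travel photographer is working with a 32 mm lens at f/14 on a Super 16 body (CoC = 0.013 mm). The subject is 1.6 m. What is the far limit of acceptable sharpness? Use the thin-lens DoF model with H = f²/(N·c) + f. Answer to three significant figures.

2.22 m

Hyperfocal distance H = f²/(N·c) + f = 32²/(14 × 0.013) + 32 = 1024/0.182 + 32 ≈ 5658.4 mm ≈ 5.658 m.
Far limit Df = s·(H − f)/(H − s) = 1600 × (5658.4 − 32) / (5658.4 − 1600) = 1600 × 5626.4 / 4058.4 ≈ 2218.2 mm ≈ 2.22 m.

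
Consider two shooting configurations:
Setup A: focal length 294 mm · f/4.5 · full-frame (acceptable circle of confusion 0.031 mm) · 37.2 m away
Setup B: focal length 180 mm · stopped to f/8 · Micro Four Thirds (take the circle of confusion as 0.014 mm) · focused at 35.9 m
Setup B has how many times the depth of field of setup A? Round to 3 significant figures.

Setup A: H = 294²/(4.5×0.031) + 294 ≈ 619906.9 mm; DoF = Df − Dn = 39556.1 − 35108.8 ≈ 4447.3 mm.
Setup B: H = 180²/(8×0.014) + 180 ≈ 289465.7 mm; DoF = Df − Dn = 40957.3 − 31954.4 ≈ 9002.9 mm.
Ratio = 9002.9 / 4447.3 ≈ 2.02.

2.02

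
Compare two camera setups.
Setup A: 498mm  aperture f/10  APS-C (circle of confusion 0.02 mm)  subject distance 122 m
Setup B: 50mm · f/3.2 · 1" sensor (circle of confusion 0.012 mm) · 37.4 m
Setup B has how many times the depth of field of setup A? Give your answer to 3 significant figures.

2.65

Setup A: H = 498²/(10×0.02) + 498 ≈ 1240518.0 mm; DoF = Df − Dn = 135253 − 111113 ≈ 24140 mm.
Setup B: H = 50²/(3.2×0.012) + 50 ≈ 65154.2 mm; DoF = Df − Dn = 87731 − 23766 ≈ 63965 mm.
Ratio = 63965 / 24140 ≈ 2.65.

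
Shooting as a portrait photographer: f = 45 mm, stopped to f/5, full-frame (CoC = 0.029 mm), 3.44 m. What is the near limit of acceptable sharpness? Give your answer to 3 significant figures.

2.77 m

Hyperfocal distance H = f²/(N·c) + f = 45²/(5 × 0.029) + 45 = 2025/0.145 + 45 ≈ 14010.5 mm ≈ 14.01 m.
Near limit Dn = s·(H − f)/(H + s − 2f) = 3440 × (14010.5 − 45) / (14010.5 + 3440 − 2 × 45) = 3440 × 13965.5 / 17360.5 ≈ 2767.3 mm ≈ 2.77 m.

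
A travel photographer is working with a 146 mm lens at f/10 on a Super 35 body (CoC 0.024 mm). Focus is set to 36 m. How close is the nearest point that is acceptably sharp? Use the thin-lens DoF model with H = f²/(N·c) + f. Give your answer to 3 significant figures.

25.6 m

Hyperfocal distance H = f²/(N·c) + f = 146²/(10 × 0.024) + 146 = 21316/0.24 + 146 ≈ 88962.7 mm ≈ 88.96 m.
Near limit Dn = s·(H − f)/(H + s − 2f) = 36000 × (88962.7 − 146) / (88962.7 + 36000 − 2 × 146) = 36000 × 88816.7 / 124670.7 ≈ 25647 mm ≈ 25.6 m.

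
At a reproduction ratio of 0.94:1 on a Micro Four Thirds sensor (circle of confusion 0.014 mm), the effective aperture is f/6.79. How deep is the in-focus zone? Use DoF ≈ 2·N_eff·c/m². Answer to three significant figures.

0.215 mm

At magnification m, DoF ≈ 2·N_eff·c/m² = 2 × 6.79 × 0.014 / 0.94² = 0.1901 / 0.8836 ≈ 0.215 mm.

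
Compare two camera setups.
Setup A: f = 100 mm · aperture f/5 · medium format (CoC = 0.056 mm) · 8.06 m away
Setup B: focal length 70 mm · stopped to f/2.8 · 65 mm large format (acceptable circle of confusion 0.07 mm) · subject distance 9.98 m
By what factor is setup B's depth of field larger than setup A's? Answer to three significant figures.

2.48

Setup A: H = 100²/(5×0.056) + 100 ≈ 35814.3 mm; DoF = Df − Dn = 10371.6 − 6591.0 ≈ 3780.6 mm.
Setup B: H = 70²/(2.8×0.07) + 70 ≈ 25070.0 mm; DoF = Df − Dn = 16534.1 − 7146.9 ≈ 9387.2 mm.
Ratio = 9387.2 / 3780.6 ≈ 2.48.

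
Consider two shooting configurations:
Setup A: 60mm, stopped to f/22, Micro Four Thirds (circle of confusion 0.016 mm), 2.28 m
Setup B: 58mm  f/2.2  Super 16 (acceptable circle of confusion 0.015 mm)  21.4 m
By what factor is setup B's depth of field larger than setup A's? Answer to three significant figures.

9.02

Setup A: H = 60²/(22×0.016) + 60 ≈ 10287.3 mm; DoF = Df − Dn = 2912.1 − 1873.4 ≈ 1038.7 mm.
Setup B: H = 58²/(2.2×0.015) + 58 ≈ 101997.4 mm; DoF = Df − Dn = 27066.7 − 17695.3 ≈ 9371.4 mm.
Ratio = 9371.4 / 1038.7 ≈ 9.02.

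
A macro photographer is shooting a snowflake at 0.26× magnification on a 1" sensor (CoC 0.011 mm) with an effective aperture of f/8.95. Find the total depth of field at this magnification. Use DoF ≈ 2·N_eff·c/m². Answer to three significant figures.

2.91 mm

At magnification m, DoF ≈ 2·N_eff·c/m² = 2 × 8.95 × 0.011 / 0.26² = 0.1969 / 0.0676 ≈ 2.91 mm.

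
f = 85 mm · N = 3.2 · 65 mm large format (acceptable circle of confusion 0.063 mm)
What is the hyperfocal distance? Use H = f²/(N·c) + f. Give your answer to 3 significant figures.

Hyperfocal distance H = f²/(N·c) + f = 85²/(3.2 × 0.063) + 85 = 7225/0.2016 + 85 ≈ 35923.3 mm ≈ 35.9 m.

35.9 m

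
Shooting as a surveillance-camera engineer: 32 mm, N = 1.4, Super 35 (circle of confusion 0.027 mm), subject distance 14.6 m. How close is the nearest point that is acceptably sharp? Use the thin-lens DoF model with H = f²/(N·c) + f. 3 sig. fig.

Hyperfocal distance H = f²/(N·c) + f = 32²/(1.4 × 0.027) + 32 = 1024/0.0378 + 32 ≈ 27121.9 mm ≈ 27.12 m.
Near limit Dn = s·(H − f)/(H + s − 2f) = 14600 × (27121.9 − 32) / (27121.9 + 14600 − 2 × 32) = 14600 × 27089.9 / 41657.9 ≈ 9494.3 mm ≈ 9.49 m.

9.49 m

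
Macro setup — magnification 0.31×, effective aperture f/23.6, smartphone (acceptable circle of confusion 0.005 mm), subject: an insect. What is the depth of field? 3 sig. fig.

2.46 mm

At magnification m, DoF ≈ 2·N_eff·c/m² = 2 × 23.6 × 0.005 / 0.31² = 0.236 / 0.0961 ≈ 2.46 mm.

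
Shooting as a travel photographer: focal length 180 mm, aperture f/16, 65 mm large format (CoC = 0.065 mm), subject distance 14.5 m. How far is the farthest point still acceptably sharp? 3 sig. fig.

Hyperfocal distance H = f²/(N·c) + f = 180²/(16 × 0.065) + 180 = 32400/1.04 + 180 ≈ 31333.8 mm ≈ 31.33 m.
Far limit Df = s·(H − f)/(H − s) = 14500 × (31333.8 − 180) / (31333.8 − 14500) = 14500 × 31153.8 / 16833.8 ≈ 26835 mm ≈ 26.8 m.

26.8 m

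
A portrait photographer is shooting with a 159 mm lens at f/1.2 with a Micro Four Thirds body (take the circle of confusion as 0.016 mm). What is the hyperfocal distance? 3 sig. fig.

1320 m

Hyperfocal distance H = f²/(N·c) + f = 159²/(1.2 × 0.016) + 159 = 25281/0.0192 + 159 ≈ 1316877.8 mm ≈ 1320 m.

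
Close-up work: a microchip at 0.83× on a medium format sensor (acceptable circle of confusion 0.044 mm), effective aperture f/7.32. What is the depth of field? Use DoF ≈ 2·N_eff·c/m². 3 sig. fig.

0.935 mm

At magnification m, DoF ≈ 2·N_eff·c/m² = 2 × 7.32 × 0.044 / 0.83² = 0.6442 / 0.6889 ≈ 0.935 mm.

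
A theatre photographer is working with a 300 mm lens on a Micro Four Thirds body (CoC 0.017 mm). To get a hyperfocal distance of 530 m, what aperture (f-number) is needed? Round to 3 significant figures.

f/9.99

Rearrange H = f²/(N·c) + f for N: N = f² / ((H − f)·c).
N = 300² / ((530000 − 300) × 0.017) = 90000 / 9005 ≈ 9.99.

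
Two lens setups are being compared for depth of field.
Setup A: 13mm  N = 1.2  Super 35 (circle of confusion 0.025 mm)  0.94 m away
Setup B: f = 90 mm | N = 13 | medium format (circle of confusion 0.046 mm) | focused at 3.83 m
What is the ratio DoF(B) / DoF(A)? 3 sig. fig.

Setup A: H = 13²/(1.2×0.025) + 13 ≈ 5646.3 mm; DoF = Df − Dn = 1125.15 − 807.17 ≈ 317.98 mm.
Setup B: H = 90²/(13×0.046) + 90 ≈ 13635.2 mm; DoF = Df − Dn = 5290.9 − 3001.3 ≈ 2289.6 mm.
Ratio = 2289.6 / 317.98 ≈ 7.20.

7.20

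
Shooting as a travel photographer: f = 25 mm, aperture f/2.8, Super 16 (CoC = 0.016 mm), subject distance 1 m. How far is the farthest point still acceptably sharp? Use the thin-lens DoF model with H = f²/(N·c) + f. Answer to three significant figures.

1.08 m

Hyperfocal distance H = f²/(N·c) + f = 25²/(2.8 × 0.016) + 25 = 625/0.0448 + 25 ≈ 13975.9 mm ≈ 13.98 m.
Far limit Df = s·(H − f)/(H − s) = 1000 × (13975.9 − 25) / (13975.9 − 1000) = 1000 × 13950.9 / 12975.9 ≈ 1075.1 mm ≈ 1.08 m.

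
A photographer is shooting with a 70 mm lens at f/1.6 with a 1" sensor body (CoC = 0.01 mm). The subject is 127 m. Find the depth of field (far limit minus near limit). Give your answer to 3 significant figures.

Hyperfocal distance H = f²/(N·c) + f = 70²/(1.6 × 0.01) + 70 = 4900/0.016 + 70 ≈ 306320.0 mm ≈ 306.3 m.
Near limit Dn = s·(H − f)/(H + s − 2f) = 127000 × (306320.0 − 70) / (306320.0 + 127000 − 2 × 70) = 127000 × 306250.0 / 433180.0 ≈ 89787 mm.
Far limit Df = s·(H − f)/(H − s) = 127000 × (306320.0 − 70) / (306320.0 − 127000) = 127000 × 306250.0 / 179320.0 ≈ 216896 mm.
Depth of field = Df − Dn = 216896 − 89787 ≈ 127109 mm ≈ 127 m.

127 m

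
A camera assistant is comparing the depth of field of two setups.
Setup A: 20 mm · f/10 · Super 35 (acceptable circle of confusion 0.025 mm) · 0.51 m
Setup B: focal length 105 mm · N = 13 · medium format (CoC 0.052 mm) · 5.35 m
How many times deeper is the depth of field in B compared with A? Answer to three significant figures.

11.1

Setup A: H = 20²/(10×0.025) + 20 ≈ 1620.0 mm; DoF = Df − Dn = 735.14 − 390.43 ≈ 344.71 mm.
Setup B: H = 105²/(13×0.052) + 105 ≈ 16414.2 mm; DoF = Df − Dn = 7886.2 − 4048.1 ≈ 3838.1 mm.
Ratio = 3838.1 / 344.71 ≈ 11.1.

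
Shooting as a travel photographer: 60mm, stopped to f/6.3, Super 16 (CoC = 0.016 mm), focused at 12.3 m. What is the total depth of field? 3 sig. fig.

Hyperfocal distance H = f²/(N·c) + f = 60²/(6.3 × 0.016) + 60 = 3600/0.1008 + 60 ≈ 35774.3 mm ≈ 35.77 m.
Near limit Dn = s·(H − f)/(H + s − 2f) = 12300 × (35774.3 − 60) / (35774.3 + 12300 − 2 × 60) = 12300 × 35714.3 / 47954.3 ≈ 9160.5 mm.
Far limit Df = s·(H − f)/(H − s) = 12300 × (35774.3 − 60) / (35774.3 − 12300) = 12300 × 35714.3 / 23474.3 ≈ 18713.5 mm.
Depth of field = Df − Dn = 18713.5 − 9160.5 ≈ 9553.0 mm ≈ 9.55 m.

9.55 m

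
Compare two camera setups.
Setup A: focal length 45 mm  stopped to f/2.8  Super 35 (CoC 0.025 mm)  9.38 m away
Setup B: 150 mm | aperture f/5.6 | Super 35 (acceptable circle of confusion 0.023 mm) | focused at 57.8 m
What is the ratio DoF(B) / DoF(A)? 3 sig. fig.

Setup A: H = 45²/(2.8×0.025) + 45 ≈ 28973.6 mm; DoF = Df − Dn = 13848.9 − 7091.6 ≈ 6757.3 mm.
Setup B: H = 150²/(5.6×0.023) + 150 ≈ 174839.4 mm; DoF = Df − Dn = 86270 − 43458 ≈ 42812 mm.
Ratio = 42812 / 6757.3 ≈ 6.34.

6.34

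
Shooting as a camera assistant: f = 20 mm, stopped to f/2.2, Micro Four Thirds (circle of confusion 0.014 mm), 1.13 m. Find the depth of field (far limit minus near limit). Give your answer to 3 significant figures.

195 mm

Hyperfocal distance H = f²/(N·c) + f = 20²/(2.2 × 0.014) + 20 = 400/0.0308 + 20 ≈ 13007.0 mm ≈ 13.01 m.
Near limit Dn = s·(H − f)/(H + s − 2f) = 1130 × (13007.0 − 20) / (13007.0 + 1130 − 2 × 20) = 1130 × 12987.0 / 14097.0 ≈ 1041.02 mm.
Far limit Df = s·(H − f)/(H − s) = 1130 × (13007.0 − 20) / (13007.0 − 1130) = 1130 × 12987.0 / 11877.0 ≈ 1235.61 mm.
Depth of field = Df − Dn = 1235.61 − 1041.02 ≈ 194.59 mm.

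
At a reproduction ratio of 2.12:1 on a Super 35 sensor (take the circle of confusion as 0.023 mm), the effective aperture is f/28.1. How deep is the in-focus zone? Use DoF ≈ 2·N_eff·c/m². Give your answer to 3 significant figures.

At magnification m, DoF ≈ 2·N_eff·c/m² = 2 × 28.1 × 0.023 / 2.12² = 1.293 / 4.494 ≈ 0.288 mm.

0.288 mm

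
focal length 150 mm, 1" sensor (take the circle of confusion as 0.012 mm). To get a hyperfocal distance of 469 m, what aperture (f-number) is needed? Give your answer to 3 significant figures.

f/4

Rearrange H = f²/(N·c) + f for N: N = f² / ((H − f)·c).
N = 150² / ((469000 − 150) × 0.012) = 22500 / 5626 ≈ 4.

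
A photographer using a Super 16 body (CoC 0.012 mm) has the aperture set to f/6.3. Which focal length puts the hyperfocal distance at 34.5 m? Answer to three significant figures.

51.0 mm

From H = f²/(N·c) + f, with f ≪ H: f ≈ √(H·N·c) = √(34500 × 6.3 × 0.012) = √2608.2 ≈ 51.07 mm.
Exact: f² + N·c·f − N·c·H = 0 ⇒ f = (−N·c + √((N·c)² + 4·N·c·H))/2 = (−0.0756 + √10433)/2 ≈ 51.033 mm ≈ 51.0 mm.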